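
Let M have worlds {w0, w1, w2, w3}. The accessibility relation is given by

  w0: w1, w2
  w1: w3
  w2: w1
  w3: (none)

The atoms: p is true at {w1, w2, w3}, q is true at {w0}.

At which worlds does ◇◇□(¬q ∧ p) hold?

w0: successors {w1, w2}; ◇□(¬q ∧ p) there: w1:T, w2:T. ✓
w1: successors {w3}; ◇□(¬q ∧ p) there: w3:F. ✗
w2: successors {w1}; ◇□(¬q ∧ p) there: w1:T. ✓
w3: no successors, so ◇◇□(¬q ∧ p) fails. ✗

{w0, w2}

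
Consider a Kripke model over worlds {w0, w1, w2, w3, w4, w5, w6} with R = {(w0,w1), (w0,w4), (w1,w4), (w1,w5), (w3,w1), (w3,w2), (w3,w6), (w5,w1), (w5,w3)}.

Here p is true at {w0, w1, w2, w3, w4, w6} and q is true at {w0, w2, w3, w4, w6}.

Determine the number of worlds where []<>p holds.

4

w0: successors {w1, w4}; <>p there: w1:T, w4:F. ✗
w1: successors {w4, w5}; <>p there: w4:F, w5:T. ✗
w2: no successors, so []<>p holds vacuously. ✓
w3: successors {w1, w2, w6}; <>p there: w1:T, w2:F, w6:F. ✗
w4: no successors, so []<>p holds vacuously. ✓
w5: successors {w1, w3}; <>p there: w1:T, w3:T. ✓
w6: no successors, so []<>p holds vacuously. ✓
Satisfying worlds: {w2, w4, w5, w6}.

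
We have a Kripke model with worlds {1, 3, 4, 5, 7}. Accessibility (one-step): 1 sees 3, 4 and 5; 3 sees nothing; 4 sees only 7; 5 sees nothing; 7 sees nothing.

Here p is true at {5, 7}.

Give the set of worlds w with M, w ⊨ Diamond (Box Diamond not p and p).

{1, 4}

1: successors {3, 4, 5}; Box Diamond not p and p there: 3:F, 4:F, 5:T. ✓
3: no successors, so Diamond (Box Diamond not p and p) fails. ✗
4: successors {7}; Box Diamond not p and p there: 7:T. ✓
5: no successors, so Diamond (Box Diamond not p and p) fails. ✗
7: no successors, so Diamond (Box Diamond not p and p) fails. ✗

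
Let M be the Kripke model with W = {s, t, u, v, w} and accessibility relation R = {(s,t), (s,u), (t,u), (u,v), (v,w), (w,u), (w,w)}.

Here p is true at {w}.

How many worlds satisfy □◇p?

2

s: successors {t, u}; ◇p there: t:F, u:F. ✗
t: successors {u}; ◇p there: u:F. ✗
u: successors {v}; ◇p there: v:T. ✓
v: successors {w}; ◇p there: w:T. ✓
w: successors {u, w}; ◇p there: u:F, w:T. ✗
Satisfying worlds: {u, v}.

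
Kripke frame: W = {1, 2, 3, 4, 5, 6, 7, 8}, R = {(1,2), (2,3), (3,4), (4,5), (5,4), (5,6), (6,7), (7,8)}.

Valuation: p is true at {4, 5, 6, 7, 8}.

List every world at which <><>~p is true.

1: successors {2}; <>~p there: 2:T. ✓
2: successors {3}; <>~p there: 3:F. ✗
3: successors {4}; <>~p there: 4:F. ✗
4: successors {5}; <>~p there: 5:F. ✗
5: successors {4, 6}; <>~p there: 4:F, 6:F. ✗
6: successors {7}; <>~p there: 7:F. ✗
7: successors {8}; <>~p there: 8:F. ✗
8: no successors, so <><>~p fails. ✗

{1}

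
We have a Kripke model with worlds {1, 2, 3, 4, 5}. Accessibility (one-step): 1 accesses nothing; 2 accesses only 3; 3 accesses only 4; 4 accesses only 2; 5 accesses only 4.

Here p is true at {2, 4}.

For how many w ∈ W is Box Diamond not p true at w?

2

1: no successors, so Box Diamond not p holds vacuously. ✓
2: successors {3}; Diamond not p there: 3:F. ✗
3: successors {4}; Diamond not p there: 4:F. ✗
4: successors {2}; Diamond not p there: 2:T. ✓
5: successors {4}; Diamond not p there: 4:F. ✗
Satisfying worlds: {1, 4}.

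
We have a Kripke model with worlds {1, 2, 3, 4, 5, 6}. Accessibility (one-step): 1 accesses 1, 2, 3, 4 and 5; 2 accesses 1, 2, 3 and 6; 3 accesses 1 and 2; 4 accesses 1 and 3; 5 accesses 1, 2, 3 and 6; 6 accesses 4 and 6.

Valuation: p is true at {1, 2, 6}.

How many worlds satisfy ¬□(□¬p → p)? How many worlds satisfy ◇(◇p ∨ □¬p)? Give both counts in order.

For ¬□(□¬p → p):
1: □(□¬p → p) is T. ✗
2: □(□¬p → p) is T. ✗
3: □(□¬p → p) is T. ✗
4: □(□¬p → p) is T. ✗
5: □(□¬p → p) is T. ✗
6: □(□¬p → p) is T. ✗
— 0 worlds.
For ◇(◇p ∨ □¬p):
1: successors {1, 2, 3, 4, 5}; ◇p ∨ □¬p there: 1:T, 2:T, 3:T, 4:T, 5:T. ✓
2: successors {1, 2, 3, 6}; ◇p ∨ □¬p there: 1:T, 2:T, 3:T, 6:T. ✓
3: successors {1, 2}; ◇p ∨ □¬p there: 1:T, 2:T. ✓
4: successors {1, 3}; ◇p ∨ □¬p there: 1:T, 3:T. ✓
5: successors {1, 2, 3, 6}; ◇p ∨ □¬p there: 1:T, 2:T, 3:T, 6:T. ✓
6: successors {4, 6}; ◇p ∨ □¬p there: 4:T, 6:T. ✓
— 6 worlds.

0 and 6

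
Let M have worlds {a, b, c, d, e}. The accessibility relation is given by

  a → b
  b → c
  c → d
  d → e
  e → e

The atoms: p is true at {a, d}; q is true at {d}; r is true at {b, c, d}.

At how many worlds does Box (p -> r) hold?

a: successors {b}; p -> r there: b:T. ✓
b: successors {c}; p -> r there: c:T. ✓
c: successors {d}; p -> r there: d:T. ✓
d: successors {e}; p -> r there: e:T. ✓
e: successors {e}; p -> r there: e:T. ✓
Satisfying worlds: {a, b, c, d, e}.

5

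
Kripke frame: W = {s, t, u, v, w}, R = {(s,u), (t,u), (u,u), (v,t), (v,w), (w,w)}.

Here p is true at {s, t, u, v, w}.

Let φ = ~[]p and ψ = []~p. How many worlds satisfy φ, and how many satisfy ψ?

0 and 0

For ~[]p:
s: []p is T. ✗
t: []p is T. ✗
u: []p is T. ✗
v: []p is T. ✗
w: []p is T. ✗
— 0 worlds.
For []~p:
s: successors {u}; ~p there: u:F. ✗
t: successors {u}; ~p there: u:F. ✗
u: successors {u}; ~p there: u:F. ✗
v: successors {t, w}; ~p there: t:F, w:F. ✗
w: successors {w}; ~p there: w:F. ✗
— 0 worlds.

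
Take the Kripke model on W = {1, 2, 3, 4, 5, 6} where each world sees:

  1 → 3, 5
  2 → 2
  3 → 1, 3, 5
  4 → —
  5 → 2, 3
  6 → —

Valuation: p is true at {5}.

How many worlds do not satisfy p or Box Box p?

1: p is F, Box Box p is F. ✗
2: p is F, Box Box p is F. ✗
3: p is F, Box Box p is F. ✗
4: p is F, Box Box p is T. ✓
5: p is T, Box Box p is F. ✓
6: p is F, Box Box p is T. ✓
Satisfying worlds: {4, 5, 6}.
So p or Box Box p fails at the other 3 worlds.

3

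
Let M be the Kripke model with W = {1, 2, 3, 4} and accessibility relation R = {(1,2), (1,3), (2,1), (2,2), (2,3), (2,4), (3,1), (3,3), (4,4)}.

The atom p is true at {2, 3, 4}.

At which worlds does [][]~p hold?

∅

1: successors {2, 3}; []~p there: 2:F, 3:F. ✗
2: successors {1, 2, 3, 4}; []~p there: 1:F, 2:F, 3:F, 4:F. ✗
3: successors {1, 3}; []~p there: 1:F, 3:F. ✗
4: successors {4}; []~p there: 4:F. ✗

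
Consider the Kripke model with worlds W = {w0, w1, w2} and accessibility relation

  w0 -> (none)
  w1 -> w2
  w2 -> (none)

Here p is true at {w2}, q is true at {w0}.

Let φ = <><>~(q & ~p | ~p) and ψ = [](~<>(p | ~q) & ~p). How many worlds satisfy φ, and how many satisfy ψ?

For <><>~(q & ~p | ~p):
w0: no successors, so <><>~(q & ~p | ~p) fails. ✗
w1: successors {w2}; <>~(q & ~p | ~p) there: w2:F. ✗
w2: no successors, so <><>~(q & ~p | ~p) fails. ✗
— 0 worlds.
For [](~<>(p | ~q) & ~p):
w0: no successors, so [](~<>(p | ~q) & ~p) holds vacuously. ✓
w1: successors {w2}; ~<>(p | ~q) & ~p there: w2:F. ✗
w2: no successors, so [](~<>(p | ~q) & ~p) holds vacuously. ✓
— 2 worlds.

0 and 2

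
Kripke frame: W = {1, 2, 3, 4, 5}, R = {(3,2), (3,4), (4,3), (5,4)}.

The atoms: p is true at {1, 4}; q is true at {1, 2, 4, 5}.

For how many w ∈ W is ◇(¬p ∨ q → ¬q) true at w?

1: no successors, so ◇(¬p ∨ q → ¬q) fails. ✗
2: no successors, so ◇(¬p ∨ q → ¬q) fails. ✗
3: successors {2, 4}; ¬p ∨ q → ¬q there: 2:F, 4:F. ✗
4: successors {3}; ¬p ∨ q → ¬q there: 3:T. ✓
5: successors {4}; ¬p ∨ q → ¬q there: 4:F. ✗
Satisfying worlds: {4}.

1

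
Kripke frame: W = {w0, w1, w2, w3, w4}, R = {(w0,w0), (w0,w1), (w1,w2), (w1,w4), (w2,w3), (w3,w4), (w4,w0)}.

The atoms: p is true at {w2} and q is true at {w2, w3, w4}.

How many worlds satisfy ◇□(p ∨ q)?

3

w0: successors {w0, w1}; □(p ∨ q) there: w0:F, w1:T. ✓
w1: successors {w2, w4}; □(p ∨ q) there: w2:T, w4:F. ✓
w2: successors {w3}; □(p ∨ q) there: w3:T. ✓
w3: successors {w4}; □(p ∨ q) there: w4:F. ✗
w4: successors {w0}; □(p ∨ q) there: w0:F. ✗
Satisfying worlds: {w0, w1, w2}.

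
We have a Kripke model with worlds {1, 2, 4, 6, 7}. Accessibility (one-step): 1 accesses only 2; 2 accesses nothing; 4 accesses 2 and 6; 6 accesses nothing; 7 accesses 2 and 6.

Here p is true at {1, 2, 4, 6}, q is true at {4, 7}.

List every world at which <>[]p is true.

1: successors {2}; []p there: 2:T. ✓
2: no successors, so <>[]p fails. ✗
4: successors {2, 6}; []p there: 2:T, 6:T. ✓
6: no successors, so <>[]p fails. ✗
7: successors {2, 6}; []p there: 2:T, 6:T. ✓

{1, 4, 7}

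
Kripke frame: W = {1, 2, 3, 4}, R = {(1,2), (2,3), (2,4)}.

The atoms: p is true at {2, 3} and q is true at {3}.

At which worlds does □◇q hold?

{1, 3, 4}

1: successors {2}; ◇q there: 2:T. ✓
2: successors {3, 4}; ◇q there: 3:F, 4:F. ✗
3: no successors, so □◇q holds vacuously. ✓
4: no successors, so □◇q holds vacuously. ✓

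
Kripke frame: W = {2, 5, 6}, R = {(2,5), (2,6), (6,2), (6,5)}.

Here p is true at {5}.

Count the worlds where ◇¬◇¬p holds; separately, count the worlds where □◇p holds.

For ◇¬◇¬p:
2: successors {5, 6}; ¬◇¬p there: 5:T, 6:F. ✓
5: no successors, so ◇¬◇¬p fails. ✗
6: successors {2, 5}; ¬◇¬p there: 2:F, 5:T. ✓
— 2 worlds.
For □◇p:
2: successors {5, 6}; ◇p there: 5:F, 6:T. ✗
5: no successors, so □◇p holds vacuously. ✓
6: successors {2, 5}; ◇p there: 2:T, 5:F. ✗
— 1 world.

2 and 1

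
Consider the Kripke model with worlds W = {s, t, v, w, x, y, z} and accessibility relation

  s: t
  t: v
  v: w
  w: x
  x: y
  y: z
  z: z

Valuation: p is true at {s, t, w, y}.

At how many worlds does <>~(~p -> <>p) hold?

2

s: successors {t}; ~(~p -> <>p) there: t:F. ✗
t: successors {v}; ~(~p -> <>p) there: v:F. ✗
v: successors {w}; ~(~p -> <>p) there: w:F. ✗
w: successors {x}; ~(~p -> <>p) there: x:F. ✗
x: successors {y}; ~(~p -> <>p) there: y:F. ✗
y: successors {z}; ~(~p -> <>p) there: z:T. ✓
z: successors {z}; ~(~p -> <>p) there: z:T. ✓
Satisfying worlds: {y, z}.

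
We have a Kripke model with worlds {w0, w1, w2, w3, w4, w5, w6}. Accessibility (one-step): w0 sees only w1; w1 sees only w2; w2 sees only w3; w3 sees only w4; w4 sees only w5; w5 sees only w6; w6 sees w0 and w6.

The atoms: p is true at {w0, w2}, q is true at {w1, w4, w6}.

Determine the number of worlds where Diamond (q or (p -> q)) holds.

w0: successors {w1}; q or (p -> q) there: w1:T. ✓
w1: successors {w2}; q or (p -> q) there: w2:F. ✗
w2: successors {w3}; q or (p -> q) there: w3:T. ✓
w3: successors {w4}; q or (p -> q) there: w4:T. ✓
w4: successors {w5}; q or (p -> q) there: w5:T. ✓
w5: successors {w6}; q or (p -> q) there: w6:T. ✓
w6: successors {w0, w6}; q or (p -> q) there: w0:F, w6:T. ✓
Satisfying worlds: {w0, w2, w3, w4, w5, w6}.

6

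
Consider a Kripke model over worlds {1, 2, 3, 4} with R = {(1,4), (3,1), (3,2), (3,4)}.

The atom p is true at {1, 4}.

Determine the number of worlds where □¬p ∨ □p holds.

3

1: □¬p is F, □p is T. ✓
2: □¬p is T, □p is T. ✓
3: □¬p is F, □p is F. ✗
4: □¬p is T, □p is T. ✓
Satisfying worlds: {1, 2, 4}.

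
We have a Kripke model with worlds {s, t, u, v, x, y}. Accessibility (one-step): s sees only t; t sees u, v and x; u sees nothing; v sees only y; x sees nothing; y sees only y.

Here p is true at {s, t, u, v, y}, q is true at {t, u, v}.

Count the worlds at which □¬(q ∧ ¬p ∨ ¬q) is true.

s: successors {t}; ¬(q ∧ ¬p ∨ ¬q) there: t:T. ✓
t: successors {u, v, x}; ¬(q ∧ ¬p ∨ ¬q) there: u:T, v:T, x:F. ✗
u: no successors, so □¬(q ∧ ¬p ∨ ¬q) holds vacuously. ✓
v: successors {y}; ¬(q ∧ ¬p ∨ ¬q) there: y:F. ✗
x: no successors, so □¬(q ∧ ¬p ∨ ¬q) holds vacuously. ✓
y: successors {y}; ¬(q ∧ ¬p ∨ ¬q) there: y:F. ✗
Satisfying worlds: {s, u, x}.

3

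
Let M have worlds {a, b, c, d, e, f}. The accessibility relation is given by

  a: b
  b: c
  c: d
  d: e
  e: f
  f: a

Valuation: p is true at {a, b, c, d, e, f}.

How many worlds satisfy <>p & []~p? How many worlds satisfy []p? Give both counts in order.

For <>p & []~p:
a: <>p is T, []~p is F. ✗
b: <>p is T, []~p is F. ✗
c: <>p is T, []~p is F. ✗
d: <>p is T, []~p is F. ✗
e: <>p is T, []~p is F. ✗
f: <>p is T, []~p is F. ✗
— 0 worlds.
For []p:
a: successors {b}; p there: b:T. ✓
b: successors {c}; p there: c:T. ✓
c: successors {d}; p there: d:T. ✓
d: successors {e}; p there: e:T. ✓
e: successors {f}; p there: f:T. ✓
f: successors {a}; p there: a:T. ✓
— 6 worlds.

0 and 6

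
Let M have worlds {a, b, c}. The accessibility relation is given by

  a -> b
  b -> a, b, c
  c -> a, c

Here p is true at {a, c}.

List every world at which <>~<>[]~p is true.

a: successors {b}; ~<>[]~p there: b:F. ✗
b: successors {a, b, c}; ~<>[]~p there: a:T, b:F, c:F. ✓
c: successors {a, c}; ~<>[]~p there: a:T, c:F. ✓

{b, c}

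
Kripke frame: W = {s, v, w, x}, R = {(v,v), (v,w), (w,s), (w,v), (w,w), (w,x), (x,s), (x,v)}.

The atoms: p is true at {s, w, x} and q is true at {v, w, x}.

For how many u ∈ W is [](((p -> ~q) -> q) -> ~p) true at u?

s: no successors, so [](((p -> ~q) -> q) -> ~p) holds vacuously. ✓
v: successors {v, w}; ((p -> ~q) -> q) -> ~p there: v:T, w:F. ✗
w: successors {s, v, w, x}; ((p -> ~q) -> q) -> ~p there: s:T, v:T, w:F, x:F. ✗
x: successors {s, v}; ((p -> ~q) -> q) -> ~p there: s:T, v:T. ✓
Satisfying worlds: {s, x}.

2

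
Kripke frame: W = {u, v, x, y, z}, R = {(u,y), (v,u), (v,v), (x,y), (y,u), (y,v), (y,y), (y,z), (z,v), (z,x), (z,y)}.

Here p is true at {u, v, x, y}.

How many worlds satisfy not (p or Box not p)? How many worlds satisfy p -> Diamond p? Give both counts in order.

1 and 5

For not (p or Box not p):
u: p or Box not p is T. ✗
v: p or Box not p is T. ✗
x: p or Box not p is T. ✗
y: p or Box not p is T. ✗
z: p or Box not p is F. ✓
— 1 world.
For p -> Diamond p:
u: p is T, Diamond p is T. ✓
v: p is T, Diamond p is T. ✓
x: p is T, Diamond p is T. ✓
y: p is T, Diamond p is T. ✓
z: p is F, Diamond p is T. ✓
— 5 worlds.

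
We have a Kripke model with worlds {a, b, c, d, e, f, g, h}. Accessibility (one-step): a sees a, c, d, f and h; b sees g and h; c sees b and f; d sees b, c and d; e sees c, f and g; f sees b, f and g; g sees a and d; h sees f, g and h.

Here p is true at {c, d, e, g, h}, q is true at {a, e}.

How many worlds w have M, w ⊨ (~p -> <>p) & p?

a: ~p -> <>p is T, p is F. ✗
b: ~p -> <>p is T, p is F. ✗
c: ~p -> <>p is T, p is T. ✓
d: ~p -> <>p is T, p is T. ✓
e: ~p -> <>p is T, p is T. ✓
f: ~p -> <>p is T, p is F. ✗
g: ~p -> <>p is T, p is T. ✓
h: ~p -> <>p is T, p is T. ✓
Satisfying worlds: {c, d, e, g, h}.

5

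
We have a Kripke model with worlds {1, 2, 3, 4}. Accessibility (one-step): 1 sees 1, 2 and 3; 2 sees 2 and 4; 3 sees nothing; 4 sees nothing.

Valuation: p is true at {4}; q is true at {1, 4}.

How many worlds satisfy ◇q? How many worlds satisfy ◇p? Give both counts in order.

2 and 1

For ◇q:
1: successors {1, 2, 3}; q there: 1:T, 2:F, 3:F. ✓
2: successors {2, 4}; q there: 2:F, 4:T. ✓
3: no successors, so ◇q fails. ✗
4: no successors, so ◇q fails. ✗
— 2 worlds.
For ◇p:
1: successors {1, 2, 3}; p there: 1:F, 2:F, 3:F. ✗
2: successors {2, 4}; p there: 2:F, 4:T. ✓
3: no successors, so ◇p fails. ✗
4: no successors, so ◇p fails. ✗
— 1 world.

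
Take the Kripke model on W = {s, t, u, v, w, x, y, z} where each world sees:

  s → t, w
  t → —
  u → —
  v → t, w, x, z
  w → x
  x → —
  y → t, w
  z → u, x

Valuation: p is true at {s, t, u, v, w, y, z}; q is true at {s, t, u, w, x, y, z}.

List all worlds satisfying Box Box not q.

{t, u, w, x, z}

s: successors {t, w}; Box not q there: t:T, w:F. ✗
t: no successors, so Box Box not q holds vacuously. ✓
u: no successors, so Box Box not q holds vacuously. ✓
v: successors {t, w, x, z}; Box not q there: t:T, w:F, x:T, z:F. ✗
w: successors {x}; Box not q there: x:T. ✓
x: no successors, so Box Box not q holds vacuously. ✓
y: successors {t, w}; Box not q there: t:T, w:F. ✗
z: successors {u, x}; Box not q there: u:T, x:T. ✓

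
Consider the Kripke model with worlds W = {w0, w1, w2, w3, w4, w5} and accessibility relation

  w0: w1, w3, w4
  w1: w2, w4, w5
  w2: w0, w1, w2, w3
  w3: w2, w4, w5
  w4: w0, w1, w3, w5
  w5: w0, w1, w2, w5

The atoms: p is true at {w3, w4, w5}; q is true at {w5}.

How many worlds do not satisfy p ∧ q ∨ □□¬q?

w0: p ∧ q is F, □□¬q is F. ✗
w1: p ∧ q is F, □□¬q is F. ✗
w2: p ∧ q is F, □□¬q is F. ✗
w3: p ∧ q is F, □□¬q is F. ✗
w4: p ∧ q is F, □□¬q is F. ✗
w5: p ∧ q is T, □□¬q is F. ✓
Satisfying worlds: {w5}.
So p ∧ q ∨ □□¬q fails at the other 5 worlds.

5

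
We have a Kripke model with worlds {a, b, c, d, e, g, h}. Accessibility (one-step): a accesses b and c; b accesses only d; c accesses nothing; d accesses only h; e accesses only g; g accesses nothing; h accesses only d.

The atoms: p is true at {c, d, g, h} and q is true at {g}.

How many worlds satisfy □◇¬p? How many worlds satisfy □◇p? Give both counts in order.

2 and 5

For □◇¬p:
a: successors {b, c}; ◇¬p there: b:F, c:F. ✗
b: successors {d}; ◇¬p there: d:F. ✗
c: no successors, so □◇¬p holds vacuously. ✓
d: successors {h}; ◇¬p there: h:F. ✗
e: successors {g}; ◇¬p there: g:F. ✗
g: no successors, so □◇¬p holds vacuously. ✓
h: successors {d}; ◇¬p there: d:F. ✗
— 2 worlds.
For □◇p:
a: successors {b, c}; ◇p there: b:T, c:F. ✗
b: successors {d}; ◇p there: d:T. ✓
c: no successors, so □◇p holds vacuously. ✓
d: successors {h}; ◇p there: h:T. ✓
e: successors {g}; ◇p there: g:F. ✗
g: no successors, so □◇p holds vacuously. ✓
h: successors {d}; ◇p there: d:T. ✓
— 5 worlds.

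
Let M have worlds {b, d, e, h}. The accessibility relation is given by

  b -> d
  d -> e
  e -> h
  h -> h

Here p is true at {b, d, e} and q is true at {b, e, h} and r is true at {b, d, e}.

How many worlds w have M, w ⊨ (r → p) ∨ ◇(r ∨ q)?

b: r → p is T, ◇(r ∨ q) is T. ✓
d: r → p is T, ◇(r ∨ q) is T. ✓
e: r → p is T, ◇(r ∨ q) is T. ✓
h: r → p is T, ◇(r ∨ q) is T. ✓
Satisfying worlds: {b, d, e, h}.

4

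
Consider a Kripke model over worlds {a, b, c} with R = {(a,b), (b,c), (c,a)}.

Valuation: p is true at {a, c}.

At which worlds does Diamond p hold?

a: successors {b}; p there: b:F. ✗
b: successors {c}; p there: c:T. ✓
c: successors {a}; p there: a:T. ✓

{b, c}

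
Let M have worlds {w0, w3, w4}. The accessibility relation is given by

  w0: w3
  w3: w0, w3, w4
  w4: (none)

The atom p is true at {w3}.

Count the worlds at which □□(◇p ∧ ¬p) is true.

w0: successors {w3}; □(◇p ∧ ¬p) there: w3:F. ✗
w3: successors {w0, w3, w4}; □(◇p ∧ ¬p) there: w0:F, w3:F, w4:T. ✗
w4: no successors, so □□(◇p ∧ ¬p) holds vacuously. ✓
Satisfying worlds: {w4}.

1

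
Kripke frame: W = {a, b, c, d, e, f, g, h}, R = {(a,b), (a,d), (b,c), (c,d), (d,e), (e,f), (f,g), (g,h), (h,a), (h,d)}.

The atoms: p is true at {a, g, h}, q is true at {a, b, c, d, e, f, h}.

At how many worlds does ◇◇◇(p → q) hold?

7

a: successors {b, d}; ◇◇(p → q) there: b:T, d:T. ✓
b: successors {c}; ◇◇(p → q) there: c:T. ✓
c: successors {d}; ◇◇(p → q) there: d:T. ✓
d: successors {e}; ◇◇(p → q) there: e:F. ✗
e: successors {f}; ◇◇(p → q) there: f:T. ✓
f: successors {g}; ◇◇(p → q) there: g:T. ✓
g: successors {h}; ◇◇(p → q) there: h:T. ✓
h: successors {a, d}; ◇◇(p → q) there: a:T, d:T. ✓
Satisfying worlds: {a, b, c, e, f, g, h}.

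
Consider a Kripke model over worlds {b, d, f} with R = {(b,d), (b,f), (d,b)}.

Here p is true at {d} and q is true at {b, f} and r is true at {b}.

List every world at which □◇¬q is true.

{d, f}

b: successors {d, f}; ◇¬q there: d:F, f:F. ✗
d: successors {b}; ◇¬q there: b:T. ✓
f: no successors, so □◇¬q holds vacuously. ✓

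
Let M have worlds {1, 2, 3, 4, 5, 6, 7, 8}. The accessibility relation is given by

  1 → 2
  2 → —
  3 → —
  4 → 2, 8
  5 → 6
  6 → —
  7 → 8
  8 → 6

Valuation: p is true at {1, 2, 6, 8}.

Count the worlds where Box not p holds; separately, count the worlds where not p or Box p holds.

For Box not p:
1: successors {2}; not p there: 2:F. ✗
2: no successors, so Box not p holds vacuously. ✓
3: no successors, so Box not p holds vacuously. ✓
4: successors {2, 8}; not p there: 2:F, 8:F. ✗
5: successors {6}; not p there: 6:F. ✗
6: no successors, so Box not p holds vacuously. ✓
7: successors {8}; not p there: 8:F. ✗
8: successors {6}; not p there: 6:F. ✗
— 3 worlds.
For not p or Box p:
1: not p is F, Box p is T. ✓
2: not p is F, Box p is T. ✓
3: not p is T, Box p is T. ✓
4: not p is T, Box p is T. ✓
5: not p is T, Box p is T. ✓
6: not p is F, Box p is T. ✓
7: not p is T, Box p is T. ✓
8: not p is F, Box p is T. ✓
— 8 worlds.

3 and 8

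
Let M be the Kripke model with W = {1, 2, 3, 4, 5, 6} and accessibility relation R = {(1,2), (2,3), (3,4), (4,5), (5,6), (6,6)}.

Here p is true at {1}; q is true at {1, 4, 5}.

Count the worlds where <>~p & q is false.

1: <>~p is T, q is T. ✓
2: <>~p is T, q is F. ✗
3: <>~p is T, q is F. ✗
4: <>~p is T, q is T. ✓
5: <>~p is T, q is T. ✓
6: <>~p is T, q is F. ✗
Satisfying worlds: {1, 4, 5}.
So <>~p & q fails at the other 3 worlds.

3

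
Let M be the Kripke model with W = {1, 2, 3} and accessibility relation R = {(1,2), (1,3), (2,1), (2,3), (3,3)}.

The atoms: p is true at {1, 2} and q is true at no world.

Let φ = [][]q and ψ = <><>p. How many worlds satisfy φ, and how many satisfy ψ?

For [][]q:
1: successors {2, 3}; []q there: 2:F, 3:F. ✗
2: successors {1, 3}; []q there: 1:F, 3:F. ✗
3: successors {3}; []q there: 3:F. ✗
— 0 worlds.
For <><>p:
1: successors {2, 3}; <>p there: 2:T, 3:F. ✓
2: successors {1, 3}; <>p there: 1:T, 3:F. ✓
3: successors {3}; <>p there: 3:F. ✗
— 2 worlds.

0 and 2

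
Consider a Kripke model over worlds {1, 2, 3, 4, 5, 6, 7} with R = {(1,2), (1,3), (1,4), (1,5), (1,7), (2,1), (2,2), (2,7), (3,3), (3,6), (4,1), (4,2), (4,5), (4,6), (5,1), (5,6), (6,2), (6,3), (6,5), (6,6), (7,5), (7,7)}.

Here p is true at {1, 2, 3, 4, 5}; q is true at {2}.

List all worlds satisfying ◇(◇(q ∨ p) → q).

1: successors {2, 3, 4, 5, 7}; ◇(q ∨ p) → q there: 2:T, 3:F, 4:F, 5:F, 7:F. ✓
2: successors {1, 2, 7}; ◇(q ∨ p) → q there: 1:F, 2:T, 7:F. ✓
3: successors {3, 6}; ◇(q ∨ p) → q there: 3:F, 6:F. ✗
4: successors {1, 2, 5, 6}; ◇(q ∨ p) → q there: 1:F, 2:T, 5:F, 6:F. ✓
5: successors {1, 6}; ◇(q ∨ p) → q there: 1:F, 6:F. ✗
6: successors {2, 3, 5, 6}; ◇(q ∨ p) → q there: 2:T, 3:F, 5:F, 6:F. ✓
7: successors {5, 7}; ◇(q ∨ p) → q there: 5:F, 7:F. ✗

{1, 2, 4, 6}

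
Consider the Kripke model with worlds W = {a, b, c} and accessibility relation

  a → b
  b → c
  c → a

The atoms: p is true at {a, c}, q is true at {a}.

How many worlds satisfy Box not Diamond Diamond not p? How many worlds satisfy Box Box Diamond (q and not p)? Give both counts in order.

For Box not Diamond Diamond not p:
a: successors {b}; not Diamond Diamond not p there: b:T. ✓
b: successors {c}; not Diamond Diamond not p there: c:F. ✗
c: successors {a}; not Diamond Diamond not p there: a:T. ✓
— 2 worlds.
For Box Box Diamond (q and not p):
a: successors {b}; Box Diamond (q and not p) there: b:F. ✗
b: successors {c}; Box Diamond (q and not p) there: c:F. ✗
c: successors {a}; Box Diamond (q and not p) there: a:F. ✗
— 0 worlds.

2 and 0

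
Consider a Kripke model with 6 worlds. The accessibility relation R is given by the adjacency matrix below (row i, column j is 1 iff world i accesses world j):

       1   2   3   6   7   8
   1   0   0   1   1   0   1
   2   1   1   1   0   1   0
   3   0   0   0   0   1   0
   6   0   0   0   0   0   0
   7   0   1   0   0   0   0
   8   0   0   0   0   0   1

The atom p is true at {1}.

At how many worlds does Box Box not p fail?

1: successors {3, 6, 8}; Box not p there: 3:T, 6:T, 8:T. ✓
2: successors {1, 2, 3, 7}; Box not p there: 1:T, 2:F, 3:T, 7:T. ✗
3: successors {7}; Box not p there: 7:T. ✓
6: no successors, so Box Box not p holds vacuously. ✓
7: successors {2}; Box not p there: 2:F. ✗
8: successors {8}; Box not p there: 8:T. ✓
Satisfying worlds: {1, 3, 6, 8}.
So Box Box not p fails at the other 2 worlds.

2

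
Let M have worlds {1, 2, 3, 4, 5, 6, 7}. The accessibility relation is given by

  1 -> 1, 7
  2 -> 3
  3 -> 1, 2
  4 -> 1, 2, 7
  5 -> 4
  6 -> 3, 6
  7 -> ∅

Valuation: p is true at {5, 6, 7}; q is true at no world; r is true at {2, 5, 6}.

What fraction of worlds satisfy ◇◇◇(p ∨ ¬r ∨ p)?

6/7

1: successors {1, 7}; ◇◇(p ∨ ¬r ∨ p) there: 1:T, 7:F. ✓
2: successors {3}; ◇◇(p ∨ ¬r ∨ p) there: 3:T. ✓
3: successors {1, 2}; ◇◇(p ∨ ¬r ∨ p) there: 1:T, 2:T. ✓
4: successors {1, 2, 7}; ◇◇(p ∨ ¬r ∨ p) there: 1:T, 2:T, 7:F. ✓
5: successors {4}; ◇◇(p ∨ ¬r ∨ p) there: 4:T. ✓
6: successors {3, 6}; ◇◇(p ∨ ¬r ∨ p) there: 3:T, 6:T. ✓
7: no successors, so ◇◇◇(p ∨ ¬r ∨ p) fails. ✗
That's 6 of 7 worlds, so 6/7.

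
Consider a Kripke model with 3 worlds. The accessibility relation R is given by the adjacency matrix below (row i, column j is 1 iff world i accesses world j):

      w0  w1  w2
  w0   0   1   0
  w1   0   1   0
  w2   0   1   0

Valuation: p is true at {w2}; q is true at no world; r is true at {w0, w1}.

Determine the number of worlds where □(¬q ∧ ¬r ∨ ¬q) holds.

3

w0: successors {w1}; ¬q ∧ ¬r ∨ ¬q there: w1:T. ✓
w1: successors {w1}; ¬q ∧ ¬r ∨ ¬q there: w1:T. ✓
w2: successors {w1}; ¬q ∧ ¬r ∨ ¬q there: w1:T. ✓
Satisfying worlds: {w0, w1, w2}.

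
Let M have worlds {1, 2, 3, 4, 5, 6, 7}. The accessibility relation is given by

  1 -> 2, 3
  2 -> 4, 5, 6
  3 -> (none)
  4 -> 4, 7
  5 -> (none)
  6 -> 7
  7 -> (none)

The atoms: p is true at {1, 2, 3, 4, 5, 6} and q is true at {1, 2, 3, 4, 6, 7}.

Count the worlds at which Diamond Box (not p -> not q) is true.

4

1: successors {2, 3}; Box (not p -> not q) there: 2:T, 3:T. ✓
2: successors {4, 5, 6}; Box (not p -> not q) there: 4:F, 5:T, 6:F. ✓
3: no successors, so Diamond Box (not p -> not q) fails. ✗
4: successors {4, 7}; Box (not p -> not q) there: 4:F, 7:T. ✓
5: no successors, so Diamond Box (not p -> not q) fails. ✗
6: successors {7}; Box (not p -> not q) there: 7:T. ✓
7: no successors, so Diamond Box (not p -> not q) fails. ✗
Satisfying worlds: {1, 2, 4, 6}.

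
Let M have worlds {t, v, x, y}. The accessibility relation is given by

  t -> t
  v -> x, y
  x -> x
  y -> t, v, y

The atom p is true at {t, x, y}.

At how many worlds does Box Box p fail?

2

t: successors {t}; Box p there: t:T. ✓
v: successors {x, y}; Box p there: x:T, y:F. ✗
x: successors {x}; Box p there: x:T. ✓
y: successors {t, v, y}; Box p there: t:T, v:T, y:F. ✗
Satisfying worlds: {t, x}.
So Box Box p fails at the other 2 worlds.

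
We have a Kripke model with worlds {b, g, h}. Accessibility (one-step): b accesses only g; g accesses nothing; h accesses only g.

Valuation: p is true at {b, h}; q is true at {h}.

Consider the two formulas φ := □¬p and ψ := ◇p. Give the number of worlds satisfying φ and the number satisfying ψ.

For □¬p:
b: successors {g}; ¬p there: g:T. ✓
g: no successors, so □¬p holds vacuously. ✓
h: successors {g}; ¬p there: g:T. ✓
— 3 worlds.
For ◇p:
b: successors {g}; p there: g:F. ✗
g: no successors, so ◇p fails. ✗
h: successors {g}; p there: g:F. ✗
— 0 worlds.

3 and 0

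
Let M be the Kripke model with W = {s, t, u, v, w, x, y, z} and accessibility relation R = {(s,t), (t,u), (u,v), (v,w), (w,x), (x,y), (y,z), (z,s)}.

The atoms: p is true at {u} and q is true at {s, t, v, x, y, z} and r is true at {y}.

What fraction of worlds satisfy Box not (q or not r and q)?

s: successors {t}; not (q or not r and q) there: t:F. ✗
t: successors {u}; not (q or not r and q) there: u:T. ✓
u: successors {v}; not (q or not r and q) there: v:F. ✗
v: successors {w}; not (q or not r and q) there: w:T. ✓
w: successors {x}; not (q or not r and q) there: x:F. ✗
x: successors {y}; not (q or not r and q) there: y:F. ✗
y: successors {z}; not (q or not r and q) there: z:F. ✗
z: successors {s}; not (q or not r and q) there: s:F. ✗
That's 2 of 8 worlds, so 2/8 = 1/4.

1/4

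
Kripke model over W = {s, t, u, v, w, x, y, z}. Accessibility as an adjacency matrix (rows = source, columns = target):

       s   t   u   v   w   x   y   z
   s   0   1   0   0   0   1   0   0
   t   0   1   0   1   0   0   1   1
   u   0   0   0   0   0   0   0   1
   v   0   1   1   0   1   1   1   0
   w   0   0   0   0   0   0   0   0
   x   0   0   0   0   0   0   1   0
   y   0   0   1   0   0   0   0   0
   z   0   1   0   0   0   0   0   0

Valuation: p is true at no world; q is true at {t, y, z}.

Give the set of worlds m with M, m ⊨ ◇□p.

{v}

s: successors {t, x}; □p there: t:F, x:F. ✗
t: successors {t, v, y, z}; □p there: t:F, v:F, y:F, z:F. ✗
u: successors {z}; □p there: z:F. ✗
v: successors {t, u, w, x, y}; □p there: t:F, u:F, w:T, x:F, y:F. ✓
w: no successors, so ◇□p fails. ✗
x: successors {y}; □p there: y:F. ✗
y: successors {u}; □p there: u:F. ✗
z: successors {t}; □p there: t:F. ✗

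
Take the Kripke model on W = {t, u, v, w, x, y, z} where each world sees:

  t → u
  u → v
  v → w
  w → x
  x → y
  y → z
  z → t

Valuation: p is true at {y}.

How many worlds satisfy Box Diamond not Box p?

t: successors {u}; Diamond not Box p there: u:T. ✓
u: successors {v}; Diamond not Box p there: v:T. ✓
v: successors {w}; Diamond not Box p there: w:F. ✗
w: successors {x}; Diamond not Box p there: x:T. ✓
x: successors {y}; Diamond not Box p there: y:T. ✓
y: successors {z}; Diamond not Box p there: z:T. ✓
z: successors {t}; Diamond not Box p there: t:T. ✓
Satisfying worlds: {t, u, w, x, y, z}.

6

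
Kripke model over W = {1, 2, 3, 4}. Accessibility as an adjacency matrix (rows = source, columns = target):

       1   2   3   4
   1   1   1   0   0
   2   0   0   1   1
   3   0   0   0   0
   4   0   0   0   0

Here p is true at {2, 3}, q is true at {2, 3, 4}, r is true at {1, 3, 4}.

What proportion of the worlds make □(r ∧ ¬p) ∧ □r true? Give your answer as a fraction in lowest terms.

1/2

1: □(r ∧ ¬p) is F, □r is F. ✗
2: □(r ∧ ¬p) is F, □r is T. ✗
3: □(r ∧ ¬p) is T, □r is T. ✓
4: □(r ∧ ¬p) is T, □r is T. ✓
That's 2 of 4 worlds, so 2/4 = 1/2.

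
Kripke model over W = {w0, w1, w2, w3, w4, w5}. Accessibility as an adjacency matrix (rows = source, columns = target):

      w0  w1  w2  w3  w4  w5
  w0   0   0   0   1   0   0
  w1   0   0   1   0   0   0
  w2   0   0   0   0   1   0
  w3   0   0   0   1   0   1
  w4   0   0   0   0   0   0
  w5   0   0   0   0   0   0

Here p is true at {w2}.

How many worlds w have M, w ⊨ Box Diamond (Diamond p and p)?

w0: successors {w3}; Diamond (Diamond p and p) there: w3:F. ✗
w1: successors {w2}; Diamond (Diamond p and p) there: w2:F. ✗
w2: successors {w4}; Diamond (Diamond p and p) there: w4:F. ✗
w3: successors {w3, w5}; Diamond (Diamond p and p) there: w3:F, w5:F. ✗
w4: no successors, so Box Diamond (Diamond p and p) holds vacuously. ✓
w5: no successors, so Box Diamond (Diamond p and p) holds vacuously. ✓
Satisfying worlds: {w4, w5}.

2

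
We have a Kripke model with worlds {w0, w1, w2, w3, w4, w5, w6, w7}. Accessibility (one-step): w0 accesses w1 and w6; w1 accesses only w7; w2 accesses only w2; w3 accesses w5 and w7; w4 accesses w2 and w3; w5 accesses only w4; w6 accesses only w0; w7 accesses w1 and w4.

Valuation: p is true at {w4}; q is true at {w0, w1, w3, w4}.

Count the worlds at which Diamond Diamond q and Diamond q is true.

4

w0: Diamond Diamond q is T, Diamond q is T. ✓
w1: Diamond Diamond q is T, Diamond q is F. ✗
w2: Diamond Diamond q is F, Diamond q is F. ✗
w3: Diamond Diamond q is T, Diamond q is F. ✗
w4: Diamond Diamond q is F, Diamond q is T. ✗
w5: Diamond Diamond q is T, Diamond q is T. ✓
w6: Diamond Diamond q is T, Diamond q is T. ✓
w7: Diamond Diamond q is T, Diamond q is T. ✓
Satisfying worlds: {w0, w5, w6, w7}.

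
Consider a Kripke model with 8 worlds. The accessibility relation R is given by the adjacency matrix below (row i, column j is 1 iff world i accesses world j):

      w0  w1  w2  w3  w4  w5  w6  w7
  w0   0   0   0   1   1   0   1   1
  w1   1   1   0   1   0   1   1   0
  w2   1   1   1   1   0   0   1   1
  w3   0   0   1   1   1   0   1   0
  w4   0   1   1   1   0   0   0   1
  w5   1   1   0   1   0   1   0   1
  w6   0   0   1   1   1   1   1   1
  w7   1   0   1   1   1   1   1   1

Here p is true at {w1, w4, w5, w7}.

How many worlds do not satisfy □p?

8

w0: successors {w3, w4, w6, w7}; p there: w3:F, w4:T, w6:F, w7:T. ✗
w1: successors {w0, w1, w3, w5, w6}; p there: w0:F, w1:T, w3:F, w5:T, w6:F. ✗
w2: successors {w0, w1, w2, w3, w6, w7}; p there: w0:F, w1:T, w2:F, w3:F, w6:F, w7:T. ✗
w3: successors {w2, w3, w4, w6}; p there: w2:F, w3:F, w4:T, w6:F. ✗
w4: successors {w1, w2, w3, w7}; p there: w1:T, w2:F, w3:F, w7:T. ✗
w5: successors {w0, w1, w3, w5, w7}; p there: w0:F, w1:T, w3:F, w5:T, w7:T. ✗
w6: successors {w2, w3, w4, w5, w6, w7}; p there: w2:F, w3:F, w4:T, w5:T, w6:F, w7:T. ✗
w7: successors {w0, w2, w3, w4, w5, w6, w7}; p there: w0:F, w2:F, w3:F, w4:T, w5:T, w6:F, w7:T. ✗
Satisfying worlds: ∅.
So □p fails at the other 8 worlds.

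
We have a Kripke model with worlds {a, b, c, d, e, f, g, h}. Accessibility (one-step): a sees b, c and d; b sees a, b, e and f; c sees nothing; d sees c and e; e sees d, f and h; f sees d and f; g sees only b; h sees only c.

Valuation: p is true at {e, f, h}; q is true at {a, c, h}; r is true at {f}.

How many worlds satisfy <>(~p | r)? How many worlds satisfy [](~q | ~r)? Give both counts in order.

For <>(~p | r):
a: successors {b, c, d}; ~p | r there: b:T, c:T, d:T. ✓
b: successors {a, b, e, f}; ~p | r there: a:T, b:T, e:F, f:T. ✓
c: no successors, so <>(~p | r) fails. ✗
d: successors {c, e}; ~p | r there: c:T, e:F. ✓
e: successors {d, f, h}; ~p | r there: d:T, f:T, h:F. ✓
f: successors {d, f}; ~p | r there: d:T, f:T. ✓
g: successors {b}; ~p | r there: b:T. ✓
h: successors {c}; ~p | r there: c:T. ✓
— 7 worlds.
For [](~q | ~r):
a: successors {b, c, d}; ~q | ~r there: b:T, c:T, d:T. ✓
b: successors {a, b, e, f}; ~q | ~r there: a:T, b:T, e:T, f:T. ✓
c: no successors, so [](~q | ~r) holds vacuously. ✓
d: successors {c, e}; ~q | ~r there: c:T, e:T. ✓
e: successors {d, f, h}; ~q | ~r there: d:T, f:T, h:T. ✓
f: successors {d, f}; ~q | ~r there: d:T, f:T. ✓
g: successors {b}; ~q | ~r there: b:T. ✓
h: successors {c}; ~q | ~r there: c:T. ✓
— 8 worlds.

7 and 8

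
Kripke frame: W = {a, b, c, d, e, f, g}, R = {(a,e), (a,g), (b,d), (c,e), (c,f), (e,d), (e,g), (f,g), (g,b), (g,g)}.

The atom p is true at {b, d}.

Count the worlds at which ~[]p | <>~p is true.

a: ~[]p is T, <>~p is T. ✓
b: ~[]p is F, <>~p is F. ✗
c: ~[]p is T, <>~p is T. ✓
d: ~[]p is F, <>~p is F. ✗
e: ~[]p is T, <>~p is T. ✓
f: ~[]p is T, <>~p is T. ✓
g: ~[]p is T, <>~p is T. ✓
Satisfying worlds: {a, c, e, f, g}.

5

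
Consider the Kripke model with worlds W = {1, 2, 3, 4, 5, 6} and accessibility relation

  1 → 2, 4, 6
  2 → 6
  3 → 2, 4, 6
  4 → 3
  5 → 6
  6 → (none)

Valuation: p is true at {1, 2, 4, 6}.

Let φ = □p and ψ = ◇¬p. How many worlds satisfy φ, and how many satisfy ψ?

5 and 1

For □p:
1: successors {2, 4, 6}; p there: 2:T, 4:T, 6:T. ✓
2: successors {6}; p there: 6:T. ✓
3: successors {2, 4, 6}; p there: 2:T, 4:T, 6:T. ✓
4: successors {3}; p there: 3:F. ✗
5: successors {6}; p there: 6:T. ✓
6: no successors, so □p holds vacuously. ✓
— 5 worlds.
For ◇¬p:
1: successors {2, 4, 6}; ¬p there: 2:F, 4:F, 6:F. ✗
2: successors {6}; ¬p there: 6:F. ✗
3: successors {2, 4, 6}; ¬p there: 2:F, 4:F, 6:F. ✗
4: successors {3}; ¬p there: 3:T. ✓
5: successors {6}; ¬p there: 6:F. ✗
6: no successors, so ◇¬p fails. ✗
— 1 world.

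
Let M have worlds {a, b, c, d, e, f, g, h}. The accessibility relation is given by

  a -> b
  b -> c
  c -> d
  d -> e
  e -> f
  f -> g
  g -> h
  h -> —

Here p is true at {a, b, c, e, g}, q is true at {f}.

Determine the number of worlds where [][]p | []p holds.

a: [][]p is T, []p is T. ✓
b: [][]p is F, []p is T. ✓
c: [][]p is T, []p is F. ✓
d: [][]p is F, []p is T. ✓
e: [][]p is T, []p is F. ✓
f: [][]p is F, []p is T. ✓
g: [][]p is T, []p is F. ✓
h: [][]p is T, []p is T. ✓
Satisfying worlds: {a, b, c, d, e, f, g, h}.

8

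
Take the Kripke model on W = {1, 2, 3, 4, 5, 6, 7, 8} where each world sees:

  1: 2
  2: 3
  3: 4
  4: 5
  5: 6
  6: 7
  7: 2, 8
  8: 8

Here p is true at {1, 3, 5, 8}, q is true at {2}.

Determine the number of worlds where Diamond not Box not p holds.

5

1: successors {2}; not Box not p there: 2:T. ✓
2: successors {3}; not Box not p there: 3:F. ✗
3: successors {4}; not Box not p there: 4:T. ✓
4: successors {5}; not Box not p there: 5:F. ✗
5: successors {6}; not Box not p there: 6:F. ✗
6: successors {7}; not Box not p there: 7:T. ✓
7: successors {2, 8}; not Box not p there: 2:T, 8:T. ✓
8: successors {8}; not Box not p there: 8:T. ✓
Satisfying worlds: {1, 3, 6, 7, 8}.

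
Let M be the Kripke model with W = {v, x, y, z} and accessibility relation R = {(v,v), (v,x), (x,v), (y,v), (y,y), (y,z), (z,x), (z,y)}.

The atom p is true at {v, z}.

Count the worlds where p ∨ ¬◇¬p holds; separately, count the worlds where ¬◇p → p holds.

For p ∨ ¬◇¬p:
v: p is T, ¬◇¬p is F. ✓
x: p is F, ¬◇¬p is T. ✓
y: p is F, ¬◇¬p is F. ✗
z: p is T, ¬◇¬p is F. ✓
— 3 worlds.
For ¬◇p → p:
v: ¬◇p is F, p is T. ✓
x: ¬◇p is F, p is F. ✓
y: ¬◇p is F, p is F. ✓
z: ¬◇p is T, p is T. ✓
— 4 worlds.

3 and 4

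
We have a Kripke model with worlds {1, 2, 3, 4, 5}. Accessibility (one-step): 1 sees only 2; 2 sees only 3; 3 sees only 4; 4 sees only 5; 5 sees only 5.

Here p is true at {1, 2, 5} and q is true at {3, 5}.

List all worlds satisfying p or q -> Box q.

{2, 4, 5}

1: p or q is T, Box q is F. ✗
2: p or q is T, Box q is T. ✓
3: p or q is T, Box q is F. ✗
4: p or q is F, Box q is T. ✓
5: p or q is T, Box q is T. ✓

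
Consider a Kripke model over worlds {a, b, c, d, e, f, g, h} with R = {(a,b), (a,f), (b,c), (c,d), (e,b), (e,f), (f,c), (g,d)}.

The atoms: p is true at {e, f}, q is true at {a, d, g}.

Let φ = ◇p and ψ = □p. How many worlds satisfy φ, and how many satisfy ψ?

For ◇p:
a: successors {b, f}; p there: b:F, f:T. ✓
b: successors {c}; p there: c:F. ✗
c: successors {d}; p there: d:F. ✗
d: no successors, so ◇p fails. ✗
e: successors {b, f}; p there: b:F, f:T. ✓
f: successors {c}; p there: c:F. ✗
g: successors {d}; p there: d:F. ✗
h: no successors, so ◇p fails. ✗
— 2 worlds.
For □p:
a: successors {b, f}; p there: b:F, f:T. ✗
b: successors {c}; p there: c:F. ✗
c: successors {d}; p there: d:F. ✗
d: no successors, so □p holds vacuously. ✓
e: successors {b, f}; p there: b:F, f:T. ✗
f: successors {c}; p there: c:F. ✗
g: successors {d}; p there: d:F. ✗
h: no successors, so □p holds vacuously. ✓
— 2 worlds.

2 and 2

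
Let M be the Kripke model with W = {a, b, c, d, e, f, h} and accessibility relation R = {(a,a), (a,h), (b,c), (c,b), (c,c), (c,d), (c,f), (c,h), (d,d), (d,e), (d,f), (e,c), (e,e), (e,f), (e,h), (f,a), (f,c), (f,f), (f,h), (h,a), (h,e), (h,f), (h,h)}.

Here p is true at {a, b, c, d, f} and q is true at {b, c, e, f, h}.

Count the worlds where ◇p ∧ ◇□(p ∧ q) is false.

a: ◇p is T, ◇□(p ∧ q) is F. ✗
b: ◇p is T, ◇□(p ∧ q) is F. ✗
c: ◇p is T, ◇□(p ∧ q) is T. ✓
d: ◇p is T, ◇□(p ∧ q) is F. ✗
e: ◇p is T, ◇□(p ∧ q) is F. ✗
f: ◇p is T, ◇□(p ∧ q) is F. ✗
h: ◇p is T, ◇□(p ∧ q) is F. ✗
Satisfying worlds: {c}.
So ◇p ∧ ◇□(p ∧ q) fails at the other 6 worlds.

6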